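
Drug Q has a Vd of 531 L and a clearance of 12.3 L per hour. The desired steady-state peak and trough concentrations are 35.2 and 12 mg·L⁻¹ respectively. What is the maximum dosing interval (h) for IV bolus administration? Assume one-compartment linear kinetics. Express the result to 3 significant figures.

k = CL / Vd = 12.30 / 531.0 = 0.02316 h⁻¹
Between IV bolus doses, concentration decays as C = C₀·e^(−kτ), so C_peak/C_trough = e^(kτ).
τ_max = ln(C_peak/C_trough) / k = ln(35.2/12) / 0.02316 = 1.076 / 0.02316 = 46.46 h

46.5 h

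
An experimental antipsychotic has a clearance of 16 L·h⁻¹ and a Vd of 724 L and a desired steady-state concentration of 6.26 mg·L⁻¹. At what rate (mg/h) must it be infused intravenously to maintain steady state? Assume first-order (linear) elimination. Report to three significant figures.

Rate = CL × Css = 16.00 × 6.26 = 100.2 mg/h

100 mg/h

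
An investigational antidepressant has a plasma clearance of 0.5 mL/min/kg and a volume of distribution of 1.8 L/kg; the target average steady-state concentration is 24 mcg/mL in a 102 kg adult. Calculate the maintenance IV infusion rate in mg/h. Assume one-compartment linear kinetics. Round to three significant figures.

73.4 mg/h

CL = 0.5 mL/min/kg × 102 kg = 51.00 mL/min = 51.00 × 60/1000 = 3.060 L/h
Rate = CL × Css = 3.060 × 24 = 73.44 mg/h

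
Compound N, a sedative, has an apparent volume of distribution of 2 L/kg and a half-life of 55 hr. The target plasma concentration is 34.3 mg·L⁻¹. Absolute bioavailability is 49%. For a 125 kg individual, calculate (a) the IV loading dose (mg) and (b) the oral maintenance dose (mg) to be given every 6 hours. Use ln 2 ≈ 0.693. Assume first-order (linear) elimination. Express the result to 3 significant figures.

(a) 8580 mg; (b) 1320 mg

Total Vd = 2 × 125 = 250.0 L
LD = Vd × C = 250.0 × 34.3 = 8575 mg
CL = 0.693 × Vd / t½ = 0.693 × 250.0 / 55 = 3.150 L/h
D = CL × Css × τ / F = 3.150 × 34.3 × 6 / 0.49 = 1323 mg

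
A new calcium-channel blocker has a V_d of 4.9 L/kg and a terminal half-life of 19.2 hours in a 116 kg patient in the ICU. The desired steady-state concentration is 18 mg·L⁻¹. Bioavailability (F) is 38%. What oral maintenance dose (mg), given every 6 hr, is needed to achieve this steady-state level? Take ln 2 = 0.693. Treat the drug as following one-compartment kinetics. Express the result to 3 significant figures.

5830 mg

Vd(total) = 116 kg × 4.9 L/kg = 568.4 L
k = 0.693/19.2 = 0.03609 h⁻¹, so CL = k·Vd = 0.03609 × 568.4 = 20.51 L/h
D = CL × Css × τ / F = 20.51 × 18 × 6 / 0.38 = 5829 mg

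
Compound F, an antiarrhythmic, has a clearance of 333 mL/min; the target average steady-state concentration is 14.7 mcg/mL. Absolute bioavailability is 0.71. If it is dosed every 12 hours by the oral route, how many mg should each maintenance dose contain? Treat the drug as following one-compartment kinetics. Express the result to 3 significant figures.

4960 mg

CL = 333 mL/min = 333 × 0.06 = 19.98 L/h
D = CL × Css × τ / F = 19.98 × 14.7 × 12 / 0.71 = 4964 mg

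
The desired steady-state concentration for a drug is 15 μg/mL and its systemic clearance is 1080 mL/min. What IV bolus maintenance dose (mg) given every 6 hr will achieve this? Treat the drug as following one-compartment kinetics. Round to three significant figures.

CL = 1080 mL/min × 60/1000 = 64.80 L/h
D = CL × Css × τ = 64.80 × 15 × 6 = 5832 mg

5830 mg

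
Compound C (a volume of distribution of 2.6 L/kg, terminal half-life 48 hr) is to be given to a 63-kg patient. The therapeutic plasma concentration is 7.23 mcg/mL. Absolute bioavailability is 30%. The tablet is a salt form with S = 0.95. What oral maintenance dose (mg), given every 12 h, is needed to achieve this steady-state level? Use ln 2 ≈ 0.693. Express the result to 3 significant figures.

720 mg

Vd(total) = 63 kg × 2.6 L/kg = 163.8 L
CL = ln 2 · Vd / t½ = 0.693 × 163.8 / 48 = 2.365 L/h
D = CL × Css × τ / F / S = 2.365 × 7.23 × 12 / 0.3 / 0.95 = 720.0 mg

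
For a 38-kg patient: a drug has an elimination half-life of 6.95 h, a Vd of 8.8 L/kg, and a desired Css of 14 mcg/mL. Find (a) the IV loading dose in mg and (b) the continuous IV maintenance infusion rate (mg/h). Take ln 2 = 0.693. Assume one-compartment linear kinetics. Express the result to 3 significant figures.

Vd(total) = 38 kg × 8.8 L/kg = 334.4 L
LD = Vd × C = 334.4 × 14 = 4682 mg
CL = 0.693 × Vd / t½ = 0.693 × 334.4 / 6.95 = 33.34 L/h
Infusion rate = CL × Css = 33.34 × 14 = 466.8 mg/h

(a) 4680 mg; (b) 467 mg/h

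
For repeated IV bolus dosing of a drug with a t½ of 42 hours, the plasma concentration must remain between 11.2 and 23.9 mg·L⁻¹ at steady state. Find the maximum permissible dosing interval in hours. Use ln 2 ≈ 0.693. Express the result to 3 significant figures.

k = 0.693 / t½ = 0.693 / 42 = 0.01650 h⁻¹
Between IV bolus doses, concentration decays as C = C₀·e^(−kτ), so C_peak/C_trough = e^(kτ).
τ_max = ln(C_peak/C_trough) / k = ln(23.9/11.2) / 0.01650 = 0.7580 / 0.01650 = 45.94 h

45.9 h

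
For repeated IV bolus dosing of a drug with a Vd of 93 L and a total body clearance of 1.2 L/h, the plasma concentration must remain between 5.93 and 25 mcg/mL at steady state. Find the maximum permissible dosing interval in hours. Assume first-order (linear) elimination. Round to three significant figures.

k = CL / Vd = 1.200 / 93.00 = 0.01290 h⁻¹
Between IV bolus doses, concentration decays as C = C₀·e^(−kτ), so C_peak/C_trough = e^(kτ).
τ_max = ln(C_peak/C_trough) / k = ln(25/5.93) / 0.01290 = 1.439 / 0.01290 = 111.6 h

112 h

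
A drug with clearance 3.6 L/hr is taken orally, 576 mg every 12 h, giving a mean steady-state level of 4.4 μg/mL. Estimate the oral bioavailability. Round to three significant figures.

0.330

F·D/τ = CL·Css at steady state → F = CL·Css·τ / D.
F = 3.6 × 4.4 × 12 / 576 = 0.330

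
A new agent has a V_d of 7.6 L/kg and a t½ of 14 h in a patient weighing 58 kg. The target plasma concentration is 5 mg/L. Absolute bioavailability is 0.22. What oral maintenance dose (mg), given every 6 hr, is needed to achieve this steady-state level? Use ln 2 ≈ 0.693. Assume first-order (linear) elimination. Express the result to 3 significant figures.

2980 mg

Vd = 7.6 L/kg × 58 kg = 440.8 L
k = 0.693/14 = 0.04950 h⁻¹, so CL = k·Vd = 0.04950 × 440.8 = 21.82 L/h
D = CL × Css × τ / F = 21.82 × 5 × 6 / 0.22 = 2975 mg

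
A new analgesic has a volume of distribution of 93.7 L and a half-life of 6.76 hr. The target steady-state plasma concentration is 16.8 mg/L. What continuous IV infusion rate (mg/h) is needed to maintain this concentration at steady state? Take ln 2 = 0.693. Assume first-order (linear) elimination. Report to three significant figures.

161 mg/h

CL = ln 2 · Vd / t½ = 0.693 × 93.70 / 6.76 = 9.606 L/h
Infusion rate = CL × Css = 9.606 × 16.8 = 161.4 mg/h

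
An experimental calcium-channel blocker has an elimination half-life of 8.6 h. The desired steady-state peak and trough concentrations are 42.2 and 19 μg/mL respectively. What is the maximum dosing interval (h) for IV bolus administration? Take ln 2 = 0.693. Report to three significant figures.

9.90 h

k = 0.693 / t½ = 0.693 / 8.6 = 0.08058 h⁻¹
Between IV bolus doses, concentration decays as C = C₀·e^(−kτ), so C_peak/C_trough = e^(kτ).
τ_max = ln(C_peak/C_trough) / k = ln(42.2/19) / 0.08058 = 0.7980 / 0.08058 = 9.903 h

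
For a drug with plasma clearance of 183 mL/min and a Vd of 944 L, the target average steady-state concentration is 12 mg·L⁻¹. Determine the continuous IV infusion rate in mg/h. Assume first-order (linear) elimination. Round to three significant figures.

132 mg/h

Convert clearance: 183 mL/min × 60 min/h ÷ 1000 mL/L = 10.98 L/h
Rate = CL × Css = 10.98 × 12 = 131.8 mg/h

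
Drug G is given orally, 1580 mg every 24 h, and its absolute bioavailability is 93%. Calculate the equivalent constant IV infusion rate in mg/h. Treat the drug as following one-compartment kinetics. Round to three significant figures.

Equivalent systemic input: infusion rate = F·D/τ.
Rate = 0.93 × 1580 / 24 = 61.23 mg/h

61.2 mg/h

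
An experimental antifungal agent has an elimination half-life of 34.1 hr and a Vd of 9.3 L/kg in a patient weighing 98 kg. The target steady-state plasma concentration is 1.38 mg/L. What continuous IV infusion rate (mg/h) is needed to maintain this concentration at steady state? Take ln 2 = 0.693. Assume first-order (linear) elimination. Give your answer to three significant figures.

25.6 mg/h

Vd = 9.3 L/kg × 98 kg = 911.4 L
CL = ln 2 · Vd / t½ = 0.693 × 911.4 / 34.1 = 18.52 L/h
Infusion rate = CL × Css = 18.52 × 1.38 = 25.56 mg/h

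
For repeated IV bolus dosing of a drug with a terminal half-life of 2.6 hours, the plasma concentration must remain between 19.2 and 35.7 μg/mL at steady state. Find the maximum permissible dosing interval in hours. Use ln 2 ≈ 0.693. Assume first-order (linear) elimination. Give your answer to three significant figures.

k = 0.693 / t½ = 0.693 / 2.6 = 0.2665 h⁻¹
Between IV bolus doses, concentration decays as C = C₀·e^(−kτ), so C_peak/C_trough = e^(kτ).
τ_max = ln(C_peak/C_trough) / k = ln(35.7/19.2) / 0.2665 = 0.6202 / 0.2665 = 2.327 h

2.33 h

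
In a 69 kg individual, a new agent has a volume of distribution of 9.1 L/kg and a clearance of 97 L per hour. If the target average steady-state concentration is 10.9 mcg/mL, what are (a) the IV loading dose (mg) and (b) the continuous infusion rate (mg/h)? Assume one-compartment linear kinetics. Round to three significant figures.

Vd(total) = 69 kg × 9.1 L/kg = 627.9 L
Loading dose = Vd × C = 627.9 × 10.9 = 6844 mg
Infusion rate = 97.00 L/h × 10.9 mg/L = 1057 mg/h

(a) 6840 mg; (b) 1060 mg/h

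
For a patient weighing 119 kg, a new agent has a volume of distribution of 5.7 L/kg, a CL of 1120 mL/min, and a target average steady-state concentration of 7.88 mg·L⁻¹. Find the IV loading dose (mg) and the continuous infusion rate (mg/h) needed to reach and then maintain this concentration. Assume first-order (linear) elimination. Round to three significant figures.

Vd = 5.7 L/kg × 119 kg = 678.3 L
LD = Vd · C_target = 678.3 × 7.88 = 5345 mg
Convert clearance: 1120 mL/min × 60 min/h ÷ 1000 mL/L = 67.20 L/h
Maintenance infusion rate = CL × Css = 67.20 × 7.88 = 529.5 mg/h

(a) 5350 mg; (b) 530 mg/h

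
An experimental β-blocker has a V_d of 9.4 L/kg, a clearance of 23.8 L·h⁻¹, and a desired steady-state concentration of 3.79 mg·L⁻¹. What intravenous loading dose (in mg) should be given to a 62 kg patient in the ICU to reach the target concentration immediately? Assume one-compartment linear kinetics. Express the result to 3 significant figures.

Vd = 9.4 L/kg × 62 kg = 582.8 L
LD = Vd × C = 582.8 × 3.790 = 2209 mg

2210 mg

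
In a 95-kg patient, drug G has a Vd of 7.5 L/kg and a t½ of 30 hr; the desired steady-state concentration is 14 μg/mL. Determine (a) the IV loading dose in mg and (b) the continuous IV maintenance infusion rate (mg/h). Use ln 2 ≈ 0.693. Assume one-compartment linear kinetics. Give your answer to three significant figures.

(a) 9980 mg; (b) 230 mg/h

Vd = 7.5 L/kg × 95 kg = 712.5 L
LD = Vd × C = 712.5 × 14 = 9975 mg
CL = 0.693 × Vd / t½ = 0.693 × 712.5 / 30 = 16.46 L/h
Infusion rate = CL × Css = 16.46 × 14 = 230.4 mg/h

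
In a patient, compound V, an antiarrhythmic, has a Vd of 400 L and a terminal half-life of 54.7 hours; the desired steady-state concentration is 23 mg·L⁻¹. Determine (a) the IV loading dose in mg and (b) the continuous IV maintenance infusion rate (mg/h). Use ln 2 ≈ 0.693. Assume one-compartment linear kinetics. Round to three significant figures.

(a) 9200 mg; (b) 117 mg/h

LD = Vd × C = 400.0 × 23 = 9200 mg
CL = 0.693 × Vd / t½ = 0.693 × 400.0 / 54.7 = 5.068 L/h
Infusion rate = CL × Css = 5.068 × 23 = 116.6 mg/h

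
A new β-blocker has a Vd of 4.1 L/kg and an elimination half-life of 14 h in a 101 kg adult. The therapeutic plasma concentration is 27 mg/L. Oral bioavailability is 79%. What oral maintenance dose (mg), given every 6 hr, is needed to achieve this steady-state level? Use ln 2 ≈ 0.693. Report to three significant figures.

Vd(total) = 101 kg × 4.1 L/kg = 414.1 L
CL = 0.693 × Vd / t½ = 0.693 × 414.1 / 14 = 20.50 L/h
D = CL × Css × τ / F = 20.50 × 27 × 6 / 0.79 = 4204 mg

4200 mg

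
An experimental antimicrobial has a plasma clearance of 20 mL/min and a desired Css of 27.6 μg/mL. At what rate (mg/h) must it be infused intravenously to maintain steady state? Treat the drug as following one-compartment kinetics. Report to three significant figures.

33.1 mg/h

CL = 20 mL/min = 20 × 0.06 = 1.200 L/h
Infusion rate = CL · Css = 1.200 L/h × 27.6 mg/L = 33.12 mg/h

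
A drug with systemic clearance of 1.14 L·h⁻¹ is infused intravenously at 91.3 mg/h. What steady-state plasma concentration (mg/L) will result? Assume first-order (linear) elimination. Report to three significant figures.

Css = rate / CL = 91.3 / 1.140 = 80.09 mg/L

80.1 mg/L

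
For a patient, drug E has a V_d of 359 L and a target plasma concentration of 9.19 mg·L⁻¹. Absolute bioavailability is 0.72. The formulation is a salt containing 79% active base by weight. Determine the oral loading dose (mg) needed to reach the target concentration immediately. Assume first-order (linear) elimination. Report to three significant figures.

LD = Vd × C / F / S = 359.0 × 9.190 / 0.72 / 0.79 = 5800 mg

5800 mg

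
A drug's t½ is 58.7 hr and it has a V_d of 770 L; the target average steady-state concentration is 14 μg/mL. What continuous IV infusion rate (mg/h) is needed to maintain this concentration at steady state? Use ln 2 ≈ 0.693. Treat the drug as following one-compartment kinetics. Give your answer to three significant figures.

127 mg/h

CL = ln 2 · Vd / t½ = 0.693 × 770.0 / 58.7 = 9.090 L/h
Infusion rate = CL × Css = 9.090 × 14 = 127.3 mg/h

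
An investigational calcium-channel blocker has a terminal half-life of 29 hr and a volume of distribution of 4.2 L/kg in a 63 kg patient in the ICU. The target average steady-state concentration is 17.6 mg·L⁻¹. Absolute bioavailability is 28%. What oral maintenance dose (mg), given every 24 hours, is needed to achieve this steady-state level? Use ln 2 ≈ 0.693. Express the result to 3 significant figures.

9540 mg

Vd = 4.2 L/kg × 63 kg = 264.6 L
CL = ln 2 · Vd / t½ = 0.693 × 264.6 / 29 = 6.323 L/h
D = CL × Css × τ / F = 6.323 × 17.6 × 24 / 0.28 = 9539 mg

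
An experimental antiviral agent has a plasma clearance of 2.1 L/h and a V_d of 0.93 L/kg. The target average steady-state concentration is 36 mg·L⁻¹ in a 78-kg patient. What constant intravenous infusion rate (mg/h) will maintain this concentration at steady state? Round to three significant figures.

75.6 mg/h

Rate = CL × Css = 2.100 × 36 = 75.60 mg/h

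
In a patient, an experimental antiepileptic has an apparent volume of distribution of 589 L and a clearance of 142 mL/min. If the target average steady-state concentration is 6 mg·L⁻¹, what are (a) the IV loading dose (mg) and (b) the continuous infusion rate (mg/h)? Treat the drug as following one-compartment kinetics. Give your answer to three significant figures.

Loading dose = Vd × C = 589.0 × 6 = 3534 mg
CL = 142 mL/min × 60/1000 = 8.520 L/h
Maintenance infusion rate = CL × Css = 8.520 × 6 = 51.12 mg/h

(a) 3530 mg; (b) 51.1 mg/h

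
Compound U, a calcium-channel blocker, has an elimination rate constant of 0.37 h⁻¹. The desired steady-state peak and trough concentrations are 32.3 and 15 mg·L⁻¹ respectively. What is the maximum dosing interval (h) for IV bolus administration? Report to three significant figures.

Between IV bolus doses, concentration decays as C = C₀·e^(−kτ), so C_peak/C_trough = e^(kτ).
τ_max = ln(C_peak/C_trough) / k = ln(32.3/15) / 0.3700 = 0.7670 / 0.3700 = 2.073 h

2.07 h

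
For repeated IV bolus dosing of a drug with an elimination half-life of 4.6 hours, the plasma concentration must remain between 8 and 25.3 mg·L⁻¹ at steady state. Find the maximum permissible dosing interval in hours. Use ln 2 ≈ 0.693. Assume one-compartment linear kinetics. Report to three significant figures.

k = 0.693 / t½ = 0.693 / 4.6 = 0.1507 h⁻¹
Between IV bolus doses, concentration decays as C = C₀·e^(−kτ), so C_peak/C_trough = e^(kτ).
τ_max = ln(C_peak/C_trough) / k = ln(25.3/8) / 0.1507 = 1.151 / 0.1507 = 7.638 h

7.64 h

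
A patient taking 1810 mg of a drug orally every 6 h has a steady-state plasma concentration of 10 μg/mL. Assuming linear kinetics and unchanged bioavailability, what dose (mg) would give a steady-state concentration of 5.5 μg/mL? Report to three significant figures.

996 mg

With linear kinetics, Css is proportional to dose rate (D/τ) at fixed clearance.
D₂ = D₁ × (Css,target / Css,current) = 1810 × 5.5/10 = 995.5 mg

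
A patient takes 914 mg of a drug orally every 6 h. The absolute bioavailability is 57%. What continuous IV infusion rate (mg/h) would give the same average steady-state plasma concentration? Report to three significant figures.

86.8 mg/h

Equivalent systemic input: infusion rate = F·D/τ.
Rate = 0.57 × 914 / 6 = 86.83 mg/h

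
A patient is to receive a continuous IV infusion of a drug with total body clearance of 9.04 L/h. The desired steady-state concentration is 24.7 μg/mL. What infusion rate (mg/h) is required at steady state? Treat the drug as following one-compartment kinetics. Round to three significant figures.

At steady state, infusion rate equals elimination rate: rate in = CL × Css.
Rate = CL × Css = 9.040 × 24.7 = 223.3 mg/h

223 mg/h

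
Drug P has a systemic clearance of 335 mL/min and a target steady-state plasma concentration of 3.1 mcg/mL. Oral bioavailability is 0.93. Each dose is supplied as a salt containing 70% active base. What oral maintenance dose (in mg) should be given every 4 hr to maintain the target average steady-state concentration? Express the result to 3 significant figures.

Convert clearance: 335 mL/min × 60 min/h ÷ 1000 mL/L = 20.10 L/h
D = CL × Css × τ / F / S = 20.10 × 3.1 × 4 / 0.93 / 0.7 = 382.9 mg

383 mg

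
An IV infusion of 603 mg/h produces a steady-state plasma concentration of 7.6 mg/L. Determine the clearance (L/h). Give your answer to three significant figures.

79.3 L/h

At steady state, infusion rate = CL × Css, so CL = rate / Css.
CL = 603 / 7.6 = 79.34 L/h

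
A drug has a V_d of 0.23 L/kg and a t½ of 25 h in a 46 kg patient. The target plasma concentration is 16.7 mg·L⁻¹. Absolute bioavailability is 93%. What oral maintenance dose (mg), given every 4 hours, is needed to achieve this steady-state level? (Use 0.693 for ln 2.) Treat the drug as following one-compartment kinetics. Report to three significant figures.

21.1 mg

Vd(total) = 46 kg × 0.23 L/kg = 10.58 L
k = 0.693/25 = 0.02772 h⁻¹, so CL = k·Vd = 0.02772 × 10.58 = 0.2933 L/h
D = CL × Css × τ / F = 0.2933 × 16.7 × 4 / 0.93 = 21.07 mg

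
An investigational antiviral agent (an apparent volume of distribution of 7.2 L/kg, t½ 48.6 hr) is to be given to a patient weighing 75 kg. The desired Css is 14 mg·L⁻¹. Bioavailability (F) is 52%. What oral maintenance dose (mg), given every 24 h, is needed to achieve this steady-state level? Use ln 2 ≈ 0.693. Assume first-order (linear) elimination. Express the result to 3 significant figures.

4980 mg

Total Vd = 7.2 × 75 = 540.0 L
CL = ln 2 · Vd / t½ = 0.693 × 540.0 / 48.6 = 7.700 L/h
D = CL × Css × τ / F = 7.700 × 14 × 24 / 0.52 = 4975 mg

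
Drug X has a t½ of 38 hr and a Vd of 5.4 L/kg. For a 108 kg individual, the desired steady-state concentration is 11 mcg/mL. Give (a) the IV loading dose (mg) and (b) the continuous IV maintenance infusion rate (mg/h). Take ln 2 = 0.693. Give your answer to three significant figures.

(a) 6420 mg; (b) 117 mg/h

Vd = 5.4 L/kg × 108 kg = 583.2 L
LD = Vd × C = 583.2 × 11 = 6415 mg
CL = 0.693 × Vd / t½ = 0.693 × 583.2 / 38 = 10.64 L/h
Infusion rate = CL × Css = 10.64 × 11 = 117.0 mg/h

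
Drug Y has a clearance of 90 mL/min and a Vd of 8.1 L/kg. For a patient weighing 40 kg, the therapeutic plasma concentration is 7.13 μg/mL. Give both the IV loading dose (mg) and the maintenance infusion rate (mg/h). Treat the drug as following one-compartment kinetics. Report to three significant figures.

(a) 2310 mg; (b) 38.5 mg/h

Total Vd = 8.1 × 40 = 324.0 L
Loading dose = Vd × C = 324.0 × 7.13 = 2310 mg
CL = 90 mL/min = 90 × 0.06 = 5.400 L/h
Infusion rate = 5.400 L/h × 7.13 mg/L = 38.50 mg/h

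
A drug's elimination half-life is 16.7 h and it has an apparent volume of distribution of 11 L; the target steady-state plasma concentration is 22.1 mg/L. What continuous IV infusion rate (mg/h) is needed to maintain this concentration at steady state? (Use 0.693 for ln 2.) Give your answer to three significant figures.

CL = ln 2 · Vd / t½ = 0.693 × 11.00 / 16.7 = 0.4565 L/h
Infusion rate = CL × Css = 0.4565 × 22.1 = 10.09 mg/h

10.1 mg/h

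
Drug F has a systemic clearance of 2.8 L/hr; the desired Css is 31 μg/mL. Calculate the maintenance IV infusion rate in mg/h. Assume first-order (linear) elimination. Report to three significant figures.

R₀ = 2.800 × 31 = 86.80 mg/h

86.8 mg/h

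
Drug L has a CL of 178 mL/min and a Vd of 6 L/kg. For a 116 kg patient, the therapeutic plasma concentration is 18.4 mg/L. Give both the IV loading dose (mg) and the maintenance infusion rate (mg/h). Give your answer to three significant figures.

Total Vd = 6 × 116 = 696.0 L
LD = Vd · C_target = 696.0 × 18.4 = 12810 mg
Convert clearance: 178 mL/min × 60 min/h ÷ 1000 mL/L = 10.68 L/h
Maintenance: replace elimination → rate = CL × Css = 10.68 × 18.4 = 196.5 mg/h

(a) 12800 mg; (b) 197 mg/h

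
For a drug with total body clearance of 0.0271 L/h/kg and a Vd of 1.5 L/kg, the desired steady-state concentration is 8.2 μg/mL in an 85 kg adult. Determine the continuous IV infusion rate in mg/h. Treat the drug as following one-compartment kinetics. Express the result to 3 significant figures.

18.9 mg/h

CL = 0.0271 L/h/kg × 85 kg = 2.304 L/h
Rate = CL × Css = 2.304 × 8.2 = 18.89 mg/h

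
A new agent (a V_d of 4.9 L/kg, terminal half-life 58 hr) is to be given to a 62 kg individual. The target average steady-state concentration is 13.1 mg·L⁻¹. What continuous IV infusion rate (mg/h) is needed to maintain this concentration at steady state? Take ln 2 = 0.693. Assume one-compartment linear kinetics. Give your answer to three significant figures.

47.6 mg/h

Vd = 4.9 L/kg × 62 kg = 303.8 L
CL = ln 2 · Vd / t½ = 0.693 × 303.8 / 58 = 3.630 L/h
Infusion rate = CL × Css = 3.630 × 13.1 = 47.55 mg/h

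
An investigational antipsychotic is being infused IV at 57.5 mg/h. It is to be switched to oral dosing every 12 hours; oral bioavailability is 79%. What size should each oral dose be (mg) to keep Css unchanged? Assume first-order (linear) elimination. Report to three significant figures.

873 mg

To maintain the same Css, the systemic dosing rate must be unchanged: F·D/τ = infusion rate.
D = rate × τ / F = 57.5 × 12 / 0.79 = 873.4 mg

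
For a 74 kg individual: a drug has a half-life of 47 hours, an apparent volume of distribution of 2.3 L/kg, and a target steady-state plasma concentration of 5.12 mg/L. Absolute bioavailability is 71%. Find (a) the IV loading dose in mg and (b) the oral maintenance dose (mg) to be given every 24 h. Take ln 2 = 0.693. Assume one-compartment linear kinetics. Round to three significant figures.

Vd(total) = 74 kg × 2.3 L/kg = 170.2 L
LD = Vd × C = 170.2 × 5.12 = 871.4 mg
CL = 0.693 × Vd / t½ = 0.693 × 170.2 / 47 = 2.510 L/h
D = CL × Css × τ / F = 2.510 × 5.12 × 24 / 0.71 = 434.4 mg

(a) 871 mg; (b) 434 mg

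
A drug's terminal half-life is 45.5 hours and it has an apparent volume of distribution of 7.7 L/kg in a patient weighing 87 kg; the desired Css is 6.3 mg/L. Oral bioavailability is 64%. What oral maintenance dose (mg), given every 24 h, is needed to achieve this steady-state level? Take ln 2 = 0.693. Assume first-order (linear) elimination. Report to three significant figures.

Vd = 7.7 L/kg × 87 kg = 669.9 L
CL = 0.693 × Vd / t½ = 0.693 × 669.9 / 45.5 = 10.20 L/h
D = CL × Css × τ / F = 10.20 × 6.3 × 24 / 0.64 = 2410 mg

2410 mg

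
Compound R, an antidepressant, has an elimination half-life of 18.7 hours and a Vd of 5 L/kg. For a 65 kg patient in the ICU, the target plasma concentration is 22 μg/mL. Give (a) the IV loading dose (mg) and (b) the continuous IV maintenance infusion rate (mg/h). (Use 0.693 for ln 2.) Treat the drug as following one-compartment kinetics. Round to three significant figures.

Vd = 5 L/kg × 65 kg = 325.0 L
LD = Vd × C = 325.0 × 22 = 7150 mg
CL = 0.693 × Vd / t½ = 0.693 × 325.0 / 18.7 = 12.04 L/h
Infusion rate = CL × Css = 12.04 × 22 = 264.9 mg/h

(a) 7150 mg; (b) 265 mg/h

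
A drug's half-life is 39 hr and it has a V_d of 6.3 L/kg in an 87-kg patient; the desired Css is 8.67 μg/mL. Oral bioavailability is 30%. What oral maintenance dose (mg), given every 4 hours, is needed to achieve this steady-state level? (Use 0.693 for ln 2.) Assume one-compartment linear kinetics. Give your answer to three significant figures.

Total Vd = 6.3 × 87 = 548.1 L
CL = 0.693 × Vd / t½ = 0.693 × 548.1 / 39 = 9.739 L/h
D = CL × Css × τ / F = 9.739 × 8.67 × 4 / 0.3 = 1126 mg

1130 mg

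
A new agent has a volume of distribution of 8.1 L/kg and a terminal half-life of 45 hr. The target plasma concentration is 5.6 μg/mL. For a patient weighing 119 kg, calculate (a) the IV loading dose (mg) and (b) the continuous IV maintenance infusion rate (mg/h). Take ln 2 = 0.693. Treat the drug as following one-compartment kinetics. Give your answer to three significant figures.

Total Vd = 8.1 × 119 = 963.9 L
LD = Vd × C = 963.9 × 5.6 = 5398 mg
CL = 0.693 × Vd / t½ = 0.693 × 963.9 / 45 = 14.84 L/h
Infusion rate = CL × Css = 14.84 × 5.6 = 83.10 mg/h

(a) 5400 mg; (b) 83.1 mg/h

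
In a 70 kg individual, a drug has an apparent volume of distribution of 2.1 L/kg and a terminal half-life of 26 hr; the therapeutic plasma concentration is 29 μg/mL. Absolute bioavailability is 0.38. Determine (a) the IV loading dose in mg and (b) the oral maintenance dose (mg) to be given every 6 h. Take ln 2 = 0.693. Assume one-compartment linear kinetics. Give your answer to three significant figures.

Vd(total) = 70 kg × 2.1 L/kg = 147.0 L
LD = Vd × C = 147.0 × 29 = 4263 mg
CL = 0.693 × Vd / t½ = 0.693 × 147.0 / 26 = 3.918 L/h
D = CL × Css × τ / F = 3.918 × 29 × 6 / 0.38 = 1794 mg

(a) 4260 mg; (b) 1790 mg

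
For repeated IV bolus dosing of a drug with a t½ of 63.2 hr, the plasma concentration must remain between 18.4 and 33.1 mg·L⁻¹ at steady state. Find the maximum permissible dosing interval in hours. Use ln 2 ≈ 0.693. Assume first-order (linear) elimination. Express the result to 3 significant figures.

53.5 h

k = 0.693 / t½ = 0.693 / 63.2 = 0.01097 h⁻¹
Between IV bolus doses, concentration decays as C = C₀·e^(−kτ), so C_peak/C_trough = e^(kτ).
τ_max = ln(C_peak/C_trough) / k = ln(33.1/18.4) / 0.01097 = 0.5872 / 0.01097 = 53.53 h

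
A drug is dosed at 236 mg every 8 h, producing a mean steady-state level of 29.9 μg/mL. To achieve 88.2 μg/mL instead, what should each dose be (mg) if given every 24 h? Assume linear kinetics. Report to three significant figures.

2090 mg

For first-order elimination, Css ∝ F·D/(CL·τ); F and CL are unchanged, so Css ∝ D/τ.
D₂ = D₁ × (Css,target / Css,current) × (τ₂/τ₁) = 236 × (88.2/29.9) × (24/8) = 2088 mg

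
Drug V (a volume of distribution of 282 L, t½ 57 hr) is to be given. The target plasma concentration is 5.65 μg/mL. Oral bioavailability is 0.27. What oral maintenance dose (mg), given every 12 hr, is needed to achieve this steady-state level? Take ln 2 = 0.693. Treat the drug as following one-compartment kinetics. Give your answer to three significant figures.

861 mg

CL = 0.693 × Vd / t½ = 0.693 × 282.0 / 57 = 3.429 L/h
D = CL × Css × τ / F = 3.429 × 5.65 × 12 / 0.27 = 861.1 mg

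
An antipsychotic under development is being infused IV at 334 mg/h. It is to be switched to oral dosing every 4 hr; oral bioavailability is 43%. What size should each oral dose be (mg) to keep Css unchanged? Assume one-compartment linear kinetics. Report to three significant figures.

To maintain the same Css, the systemic dosing rate must be unchanged: F·D/τ = infusion rate.
D = rate × τ / F = 334 × 4 / 0.43 = 3107 mg

3110 mg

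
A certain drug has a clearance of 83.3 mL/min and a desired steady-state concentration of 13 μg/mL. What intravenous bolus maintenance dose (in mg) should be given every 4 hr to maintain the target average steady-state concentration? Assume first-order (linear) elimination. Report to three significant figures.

CL = 83.3 mL/min = 83.3 × 0.06 = 4.998 L/h
D = CL × Css × τ = 4.998 × 13 × 4 = 259.9 mg

260 mg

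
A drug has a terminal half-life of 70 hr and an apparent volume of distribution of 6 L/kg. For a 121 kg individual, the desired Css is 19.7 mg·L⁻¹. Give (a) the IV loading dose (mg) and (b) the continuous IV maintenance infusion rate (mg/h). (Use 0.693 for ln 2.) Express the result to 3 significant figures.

Total Vd = 6 × 121 = 726.0 L
LD = Vd × C = 726.0 × 19.7 = 14300 mg
CL = 0.693 × Vd / t½ = 0.693 × 726.0 / 70 = 7.187 L/h
Infusion rate = CL × Css = 7.187 × 19.7 = 141.6 mg/h

(a) 14300 mg; (b) 142 mg/h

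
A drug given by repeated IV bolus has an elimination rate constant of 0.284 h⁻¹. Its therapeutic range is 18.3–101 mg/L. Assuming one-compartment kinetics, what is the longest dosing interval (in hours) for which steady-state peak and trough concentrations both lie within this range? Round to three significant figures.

6.01 h

Between IV bolus doses, concentration decays as C = C₀·e^(−kτ), so C_peak/C_trough = e^(kτ).
τ_max = ln(C_peak/C_trough) / k = ln(101/18.3) / 0.2840 = 1.708 / 0.2840 = 6.014 h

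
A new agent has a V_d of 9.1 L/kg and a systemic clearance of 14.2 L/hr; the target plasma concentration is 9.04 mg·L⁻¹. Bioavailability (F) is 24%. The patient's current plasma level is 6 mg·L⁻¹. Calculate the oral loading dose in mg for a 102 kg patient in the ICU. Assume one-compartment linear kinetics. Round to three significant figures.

Vd(total) = 102 kg × 9.1 L/kg = 928.2 L
Concentration deficit ΔC = 9.04 − 6 = 3.040 mg/L
LD = Vd × ΔC / F = 928.2 × 3.040 / 0.24 = 11760 mg

11800 mg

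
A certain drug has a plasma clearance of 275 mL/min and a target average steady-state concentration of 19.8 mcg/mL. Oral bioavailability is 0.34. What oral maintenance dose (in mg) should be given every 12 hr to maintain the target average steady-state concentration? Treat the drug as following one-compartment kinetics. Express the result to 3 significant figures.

CL = 275 mL/min = 275 × 0.06 = 16.50 L/h
At steady state, dose per interval replaces the amount cleared in that interval: F·D/τ = CL·Css.
D = CL × Css × τ / F = 16.50 × 19.8 × 12 / 0.34 = 11530 mg

11500 mg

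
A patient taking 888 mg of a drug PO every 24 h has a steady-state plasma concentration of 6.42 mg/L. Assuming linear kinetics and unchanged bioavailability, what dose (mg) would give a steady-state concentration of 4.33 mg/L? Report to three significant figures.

599 mg

With linear kinetics, Css is proportional to dose rate (D/τ) at fixed clearance.
D₂ = D₁ × (Css,target / Css,current) = 888 × 4.33/6.42 = 598.9 mg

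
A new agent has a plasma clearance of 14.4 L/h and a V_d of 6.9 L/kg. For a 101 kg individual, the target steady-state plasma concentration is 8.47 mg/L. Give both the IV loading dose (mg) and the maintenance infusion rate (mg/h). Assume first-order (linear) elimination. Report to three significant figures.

(a) 5900 mg; (b) 122 mg/h

Vd = 6.9 L/kg × 101 kg = 696.9 L
LD = Vd · C_target = 696.9 × 8.47 = 5903 mg
Infusion rate = 14.40 L/h × 8.47 mg/L = 122.0 mg/h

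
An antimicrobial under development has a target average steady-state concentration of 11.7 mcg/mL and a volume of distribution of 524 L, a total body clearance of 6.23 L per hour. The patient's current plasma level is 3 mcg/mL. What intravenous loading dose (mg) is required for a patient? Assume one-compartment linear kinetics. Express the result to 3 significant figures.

4560 mg

Concentration deficit ΔC = 11.7 − 3 = 8.700 mg/L
LD = Vd × ΔC = 524.0 × 8.700 = 4559 mg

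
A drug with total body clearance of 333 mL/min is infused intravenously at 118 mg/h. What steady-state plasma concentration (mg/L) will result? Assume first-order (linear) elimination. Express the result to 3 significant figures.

CL = 333 mL/min = 333 × 0.06 = 19.98 L/h
Css = rate / CL = 118 / 19.98 = 5.906 mg/L

5.91 mg/L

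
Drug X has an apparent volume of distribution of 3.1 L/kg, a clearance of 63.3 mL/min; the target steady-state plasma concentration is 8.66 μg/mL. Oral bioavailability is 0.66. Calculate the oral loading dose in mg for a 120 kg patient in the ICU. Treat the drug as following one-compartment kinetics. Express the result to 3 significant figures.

Vd(total) = 120 kg × 3.1 L/kg = 372.0 L
Loading dose depends on Vd (not clearance): it fills the distribution volume.
LD = Vd × C / F = 372.0 × 8.660 / 0.66 = 4881 mg

4880 mg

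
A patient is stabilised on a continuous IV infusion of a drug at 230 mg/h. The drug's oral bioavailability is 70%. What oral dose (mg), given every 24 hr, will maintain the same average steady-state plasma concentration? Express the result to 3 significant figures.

To maintain the same Css, the systemic dosing rate must be unchanged: F·D/τ = infusion rate.
D = rate × τ / F = 230 × 24 / 0.7 = 7886 mg

7890 mg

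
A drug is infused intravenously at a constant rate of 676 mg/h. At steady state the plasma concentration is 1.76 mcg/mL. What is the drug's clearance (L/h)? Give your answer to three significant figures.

384 L/h

At steady state, infusion rate = CL × Css, so CL = rate / Css.
CL = 676 / 1.76 = 384.1 L/h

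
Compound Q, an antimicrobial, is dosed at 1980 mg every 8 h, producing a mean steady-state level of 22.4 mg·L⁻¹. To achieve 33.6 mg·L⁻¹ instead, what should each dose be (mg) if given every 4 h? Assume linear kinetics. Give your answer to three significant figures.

1490 mg

With linear kinetics, Css is proportional to dose rate (D/τ) at fixed clearance.
D₂ = D₁ × (Css,target / Css,current) × (τ₂/τ₁) = 1980 × (33.6/22.4) × (4/8) = 1485 mg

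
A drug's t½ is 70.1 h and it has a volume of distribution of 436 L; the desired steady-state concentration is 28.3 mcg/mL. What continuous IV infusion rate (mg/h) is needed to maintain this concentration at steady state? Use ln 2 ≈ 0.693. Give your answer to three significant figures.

CL = 0.693 × Vd / t½ = 0.693 × 436.0 / 70.1 = 4.310 L/h
Infusion rate = CL × Css = 4.310 × 28.3 = 122.0 mg/h

122 mg/h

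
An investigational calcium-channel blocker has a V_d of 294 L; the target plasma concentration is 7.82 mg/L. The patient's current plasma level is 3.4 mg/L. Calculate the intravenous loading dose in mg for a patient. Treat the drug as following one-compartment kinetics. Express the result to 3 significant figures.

1300 mg

Concentration deficit ΔC = 7.82 − 3.4 = 4.420 mg/L
LD = Vd × ΔC = 294.0 × 4.420 = 1299 mg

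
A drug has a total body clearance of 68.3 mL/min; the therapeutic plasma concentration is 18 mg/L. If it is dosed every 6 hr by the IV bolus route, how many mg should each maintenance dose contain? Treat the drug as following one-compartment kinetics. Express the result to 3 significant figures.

443 mg

CL = 68.3 mL/min × 60/1000 = 4.098 L/h
D = CL × Css × τ = 4.098 × 18 × 6 = 442.6 mg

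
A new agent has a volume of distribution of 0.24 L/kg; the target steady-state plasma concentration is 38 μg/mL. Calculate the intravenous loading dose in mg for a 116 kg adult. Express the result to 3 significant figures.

Total Vd = 0.24 × 116 = 27.84 L
LD = Vd × C = 27.84 × 38.00 = 1058 mg

1060 mg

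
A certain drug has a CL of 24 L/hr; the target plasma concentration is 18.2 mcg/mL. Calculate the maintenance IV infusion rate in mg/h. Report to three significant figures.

R₀ = 24.00 × 18.2 = 436.8 mg/h

437 mg/h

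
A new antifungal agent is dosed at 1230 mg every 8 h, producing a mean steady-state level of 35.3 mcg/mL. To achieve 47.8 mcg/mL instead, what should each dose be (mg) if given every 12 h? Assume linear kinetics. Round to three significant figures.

2500 mg

For first-order elimination, Css ∝ F·D/(CL·τ); F and CL are unchanged, so Css ∝ D/τ.
D₂ = D₁ × (Css,target / Css,current) × (τ₂/τ₁) = 1230 × (47.8/35.3) × (12/8) = 2498 mg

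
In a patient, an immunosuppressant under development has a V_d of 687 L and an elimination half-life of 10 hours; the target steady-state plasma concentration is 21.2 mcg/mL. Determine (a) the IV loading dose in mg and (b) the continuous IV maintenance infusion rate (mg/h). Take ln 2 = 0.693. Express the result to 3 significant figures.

(a) 14600 mg; (b) 1010 mg/h

LD = Vd × C = 687.0 × 21.2 = 14560 mg
CL = 0.693 × Vd / t½ = 0.693 × 687.0 / 10 = 47.61 L/h
Infusion rate = CL × Css = 47.61 × 21.2 = 1009 mg/h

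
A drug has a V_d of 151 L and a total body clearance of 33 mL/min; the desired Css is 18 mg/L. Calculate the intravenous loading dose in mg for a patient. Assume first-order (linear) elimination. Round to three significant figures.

2720 mg

LD = Vd × C = 151.0 × 18.00 = 2718 mg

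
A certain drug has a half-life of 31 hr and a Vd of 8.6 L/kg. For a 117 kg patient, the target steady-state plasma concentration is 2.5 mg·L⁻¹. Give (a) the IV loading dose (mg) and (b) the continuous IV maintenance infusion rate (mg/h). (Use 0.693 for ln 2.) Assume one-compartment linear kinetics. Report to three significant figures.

(a) 2520 mg; (b) 56.2 mg/h

Total Vd = 8.6 × 117 = 1006 L
LD = Vd × C = 1006 × 2.5 = 2515 mg
CL = 0.693 × Vd / t½ = 0.693 × 1006 / 31 = 22.49 L/h
Infusion rate = CL × Css = 22.49 × 2.5 = 56.23 mg/h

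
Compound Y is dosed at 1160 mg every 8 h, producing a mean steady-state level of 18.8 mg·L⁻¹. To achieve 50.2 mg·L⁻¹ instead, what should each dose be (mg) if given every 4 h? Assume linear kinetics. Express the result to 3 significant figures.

1550 mg

For first-order elimination, Css ∝ F·D/(CL·τ); F and CL are unchanged, so Css ∝ D/τ.
D₂ = D₁ × (Css,target / Css,current) × (τ₂/τ₁) = 1160 × (50.2/18.8) × (4/8) = 1549 mg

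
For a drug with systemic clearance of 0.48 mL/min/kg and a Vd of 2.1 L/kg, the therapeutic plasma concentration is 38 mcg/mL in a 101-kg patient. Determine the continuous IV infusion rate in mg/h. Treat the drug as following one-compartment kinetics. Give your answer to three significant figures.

CL = 0.48 mL/min/kg × 101 kg = 48.48 mL/min = 48.48 × 60/1000 = 2.909 L/h
R₀ = 2.909 × 38 = 110.5 mg/h

111 mg/h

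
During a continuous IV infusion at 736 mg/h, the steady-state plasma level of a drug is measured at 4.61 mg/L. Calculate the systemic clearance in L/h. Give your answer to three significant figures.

160 L/h

At steady state, infusion rate = CL × Css, so CL = rate / Css.
CL = 736 / 4.61 = 159.7 L/h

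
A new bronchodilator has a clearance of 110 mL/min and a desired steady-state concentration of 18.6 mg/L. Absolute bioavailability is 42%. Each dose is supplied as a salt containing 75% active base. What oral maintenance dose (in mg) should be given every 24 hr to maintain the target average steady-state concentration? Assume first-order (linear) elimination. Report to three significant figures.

9350 mg

CL = 110 mL/min = 110 × 0.06 = 6.600 L/h
D = CL × Css × τ / F / S = 6.600 × 18.6 × 24 / 0.42 / 0.75 = 9353 mg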